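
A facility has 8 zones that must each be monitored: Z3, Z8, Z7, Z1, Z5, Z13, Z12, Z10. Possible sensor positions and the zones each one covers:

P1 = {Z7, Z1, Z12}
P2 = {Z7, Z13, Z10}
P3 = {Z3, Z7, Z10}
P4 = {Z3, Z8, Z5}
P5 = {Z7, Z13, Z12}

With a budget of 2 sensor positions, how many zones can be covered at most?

6

Choosing P1, P4 covers {Z3, Z8, Z7, Z1, Z5, Z12} — 6 zones.
No choice of 2 sensor positions does better; here Z13, Z10 are left uncovered.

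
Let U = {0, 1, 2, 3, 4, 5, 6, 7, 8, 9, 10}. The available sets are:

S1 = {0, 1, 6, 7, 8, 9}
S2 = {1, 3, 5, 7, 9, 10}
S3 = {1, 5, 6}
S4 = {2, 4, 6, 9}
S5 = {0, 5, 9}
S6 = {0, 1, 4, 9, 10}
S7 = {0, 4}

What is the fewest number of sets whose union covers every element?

S1, S2, S4 together cover {0, 1, 2, 3, 4, 5, 6, 7, 8, 9, 10} — every element.
No 2 of the 7 sets cover everything (all 21 pairs fall short), so 3 is minimum.

3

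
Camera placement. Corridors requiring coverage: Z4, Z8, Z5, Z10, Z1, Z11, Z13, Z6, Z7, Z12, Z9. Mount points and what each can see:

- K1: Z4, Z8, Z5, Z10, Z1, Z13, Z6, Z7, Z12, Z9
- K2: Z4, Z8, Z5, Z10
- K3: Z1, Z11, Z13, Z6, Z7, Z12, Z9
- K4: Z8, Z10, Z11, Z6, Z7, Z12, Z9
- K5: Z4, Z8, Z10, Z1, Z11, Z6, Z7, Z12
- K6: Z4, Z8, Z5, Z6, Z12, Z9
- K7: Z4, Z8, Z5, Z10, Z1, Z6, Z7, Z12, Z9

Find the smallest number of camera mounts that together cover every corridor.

K1, K3 together cover {Z4, Z8, Z5, Z10, Z1, Z11, Z13, Z6, Z7, Z12, Z9} — every corridor.
No single camera mount contains all 11 corridors, so 2 is optimal.

2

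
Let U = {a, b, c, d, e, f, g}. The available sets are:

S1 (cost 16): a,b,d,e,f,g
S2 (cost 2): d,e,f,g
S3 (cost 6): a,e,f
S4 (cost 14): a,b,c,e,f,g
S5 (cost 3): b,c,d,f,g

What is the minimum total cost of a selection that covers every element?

9

S3, S5 cover every element at cost 6 + 3 = 9.
Any cover uses at least 2 sets; among all covering selections none totals below 9.
Greedy by coverage-per-cost would pick S2, S5, S3 for 11 — worse than the optimum 9.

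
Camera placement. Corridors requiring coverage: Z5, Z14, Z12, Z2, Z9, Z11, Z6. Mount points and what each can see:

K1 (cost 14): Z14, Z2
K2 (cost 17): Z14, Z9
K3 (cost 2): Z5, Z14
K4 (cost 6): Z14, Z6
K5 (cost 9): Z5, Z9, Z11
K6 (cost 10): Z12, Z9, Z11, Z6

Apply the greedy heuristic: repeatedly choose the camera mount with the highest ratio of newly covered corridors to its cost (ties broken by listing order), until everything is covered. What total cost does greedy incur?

26

Pick 1: K3 adds 2 new (Z5, Z14) at cost 2 (ratio 2/2).
Pick 2: K6 adds 4 new (Z12, Z9, Z11, Z6) at cost 10 (ratio 4/10).
Pick 3: K1 adds 1 new (Z2) at cost 14 (ratio 1/14).
Greedy total cost: 2 + 10 + 14 = 26.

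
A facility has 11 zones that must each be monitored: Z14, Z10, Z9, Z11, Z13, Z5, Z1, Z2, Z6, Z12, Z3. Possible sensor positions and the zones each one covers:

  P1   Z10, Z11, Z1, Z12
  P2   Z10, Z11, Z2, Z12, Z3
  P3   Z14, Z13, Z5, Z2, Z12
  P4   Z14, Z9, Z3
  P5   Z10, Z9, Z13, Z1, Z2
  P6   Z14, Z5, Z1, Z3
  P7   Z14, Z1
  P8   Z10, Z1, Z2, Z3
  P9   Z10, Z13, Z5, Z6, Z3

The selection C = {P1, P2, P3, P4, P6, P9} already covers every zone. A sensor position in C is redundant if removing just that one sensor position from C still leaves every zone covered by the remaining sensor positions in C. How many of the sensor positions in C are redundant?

4

Drop P1: the rest still cover every zone — redundant.
Drop P2: the rest still cover every zone — redundant.
Drop P3: the rest still cover every zone — redundant.
Drop P4: Z9 uncovered — not redundant.
Drop P6: the rest still cover every zone — redundant.
Drop P9: Z6 uncovered — not redundant.
4 redundant: P1, P2, P3, P6.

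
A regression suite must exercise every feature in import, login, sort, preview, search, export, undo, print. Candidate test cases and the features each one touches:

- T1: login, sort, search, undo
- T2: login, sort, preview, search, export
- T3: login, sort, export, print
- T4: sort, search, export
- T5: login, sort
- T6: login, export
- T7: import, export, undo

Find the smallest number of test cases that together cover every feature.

3

T2, T3, T7 together cover {import, login, sort, preview, search, export, undo, print} — every feature.
No 2 of the 7 test cases cover everything (all 21 pairs fall short), so 3 is minimum.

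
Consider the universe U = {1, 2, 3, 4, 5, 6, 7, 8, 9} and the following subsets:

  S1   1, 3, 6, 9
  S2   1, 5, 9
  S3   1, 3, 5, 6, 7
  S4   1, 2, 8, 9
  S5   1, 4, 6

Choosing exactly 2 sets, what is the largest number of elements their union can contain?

8

Choosing S3, S4 covers {1, 2, 3, 5, 6, 7, 8, 9} — 8 elements.
No choice of 2 sets does better; here 4 is left uncovered.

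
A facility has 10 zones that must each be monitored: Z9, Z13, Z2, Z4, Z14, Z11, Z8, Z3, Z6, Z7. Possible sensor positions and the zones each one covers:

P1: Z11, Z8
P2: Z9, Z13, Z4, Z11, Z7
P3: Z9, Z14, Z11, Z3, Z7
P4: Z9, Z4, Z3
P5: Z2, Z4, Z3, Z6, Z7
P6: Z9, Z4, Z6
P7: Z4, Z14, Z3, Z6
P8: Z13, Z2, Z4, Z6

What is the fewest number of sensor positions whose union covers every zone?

P1, P3, P8 together cover {Z9, Z13, Z2, Z4, Z14, Z11, Z8, Z3, Z6, Z7} — every zone.
No 2 of the 8 sensor positions cover everything (all 28 pairs fall short), so 3 is minimum.
Greedy (largest uncovered first) would take P2, P5, P1, P3 — 4 sensor positions — but 3 suffice.

3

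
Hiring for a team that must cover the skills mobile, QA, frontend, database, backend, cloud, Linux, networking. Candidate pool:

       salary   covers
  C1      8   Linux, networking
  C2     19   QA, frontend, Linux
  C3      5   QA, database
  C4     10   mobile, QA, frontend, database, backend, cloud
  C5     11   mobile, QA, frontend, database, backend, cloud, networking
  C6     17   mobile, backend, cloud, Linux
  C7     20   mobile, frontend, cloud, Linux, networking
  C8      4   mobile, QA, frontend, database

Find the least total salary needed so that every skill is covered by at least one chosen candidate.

18

C1, C4 cover every skill at salary 8 + 10 = 18.
Any cover uses at least 2 candidates; among all covering selections none totals below 18.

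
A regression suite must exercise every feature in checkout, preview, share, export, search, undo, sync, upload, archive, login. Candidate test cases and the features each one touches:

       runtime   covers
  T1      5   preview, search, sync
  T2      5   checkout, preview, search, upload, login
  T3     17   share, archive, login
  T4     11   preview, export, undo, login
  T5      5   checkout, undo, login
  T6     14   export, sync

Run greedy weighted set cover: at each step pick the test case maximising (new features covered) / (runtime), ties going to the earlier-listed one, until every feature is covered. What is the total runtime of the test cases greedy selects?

Pick 1: T2 adds 5 new (checkout, preview, search, upload, login) at runtime 5 (ratio 5/5).
Pick 2: T1 adds 1 new (sync) at runtime 5 (ratio 1/5).
Pick 3: T5 adds 1 new (undo) at runtime 5 (ratio 1/5).
Pick 4: T3 adds 2 new (share, archive) at runtime 17 (ratio 2/17).
Pick 5: T4 adds 1 new (export) at runtime 11 (ratio 1/11).
Greedy total runtime: 5 + 5 + 5 + 17 + 11 = 43. (The true optimum is 38, so greedy overshoots here.)

43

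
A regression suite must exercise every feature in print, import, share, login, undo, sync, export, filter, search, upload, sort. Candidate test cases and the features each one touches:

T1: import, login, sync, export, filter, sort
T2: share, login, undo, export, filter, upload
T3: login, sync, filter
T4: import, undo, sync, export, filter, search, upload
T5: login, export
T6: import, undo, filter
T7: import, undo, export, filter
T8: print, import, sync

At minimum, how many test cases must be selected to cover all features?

4

T1, T2, T4, T8 together cover {print, import, share, login, undo, sync, export, filter, search, upload, sort} — every feature.
No 3 of the 8 test cases cover everything (all 56 triples fall short), so 4 is minimum.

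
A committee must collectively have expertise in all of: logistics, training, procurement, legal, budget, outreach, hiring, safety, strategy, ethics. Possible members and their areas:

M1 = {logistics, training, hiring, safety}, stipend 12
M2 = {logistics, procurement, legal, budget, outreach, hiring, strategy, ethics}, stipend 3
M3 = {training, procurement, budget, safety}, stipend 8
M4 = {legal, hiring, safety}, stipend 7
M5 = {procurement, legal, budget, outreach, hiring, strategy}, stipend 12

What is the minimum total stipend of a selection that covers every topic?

11

M2, M3 cover every topic at stipend 3 + 8 = 11.
Any cover uses at least 2 members; among all covering selections none totals below 11.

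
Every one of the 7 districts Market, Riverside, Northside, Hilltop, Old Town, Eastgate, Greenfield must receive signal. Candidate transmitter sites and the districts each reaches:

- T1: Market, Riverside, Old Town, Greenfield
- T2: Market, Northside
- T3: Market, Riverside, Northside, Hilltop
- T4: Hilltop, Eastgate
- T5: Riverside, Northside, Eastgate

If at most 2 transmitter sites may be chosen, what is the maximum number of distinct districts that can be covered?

Choosing T1, T3 covers {Market, Riverside, Northside, Hilltop, Old Town, Greenfield} — 6 districts.
No choice of 2 transmitter sites does better; here Eastgate is left uncovered.

6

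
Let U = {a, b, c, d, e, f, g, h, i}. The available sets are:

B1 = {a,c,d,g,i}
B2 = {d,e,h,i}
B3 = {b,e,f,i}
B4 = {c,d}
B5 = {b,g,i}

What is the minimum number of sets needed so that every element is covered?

3

B1, B2, B3 together cover {a, b, c, d, e, f, g, h, i} — every element.
No 2 of the 5 sets cover everything (all 10 pairs fall short), so 3 is minimum.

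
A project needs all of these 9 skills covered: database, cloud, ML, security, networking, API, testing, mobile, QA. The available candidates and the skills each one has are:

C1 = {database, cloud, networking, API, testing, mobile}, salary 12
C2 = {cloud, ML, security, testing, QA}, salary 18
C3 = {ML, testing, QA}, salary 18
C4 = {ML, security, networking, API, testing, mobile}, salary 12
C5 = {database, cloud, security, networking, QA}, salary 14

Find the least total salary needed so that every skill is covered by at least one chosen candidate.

26

C4, C5 cover every skill at salary 12 + 14 = 26.
Any cover uses at least 2 candidates; among all covering selections none totals below 26.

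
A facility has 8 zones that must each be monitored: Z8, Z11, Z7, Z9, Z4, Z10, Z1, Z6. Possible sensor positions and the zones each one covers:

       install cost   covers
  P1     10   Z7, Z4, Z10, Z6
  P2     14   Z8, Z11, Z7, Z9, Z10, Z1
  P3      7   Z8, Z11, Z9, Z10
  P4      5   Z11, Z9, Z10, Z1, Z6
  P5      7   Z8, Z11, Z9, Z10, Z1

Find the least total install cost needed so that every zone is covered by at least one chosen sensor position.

17

P1, P5 cover every zone at install cost 10 + 7 = 17.
Any cover uses at least 2 sensor positions; among all covering selections none totals below 17.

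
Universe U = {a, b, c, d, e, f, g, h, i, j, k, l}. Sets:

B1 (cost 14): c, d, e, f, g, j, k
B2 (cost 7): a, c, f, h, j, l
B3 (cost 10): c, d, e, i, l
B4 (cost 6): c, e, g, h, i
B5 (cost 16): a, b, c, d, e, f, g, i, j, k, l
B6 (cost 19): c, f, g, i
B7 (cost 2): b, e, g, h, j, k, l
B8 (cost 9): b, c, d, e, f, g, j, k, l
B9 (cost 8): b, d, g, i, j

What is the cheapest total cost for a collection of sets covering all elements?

17

B2, B7, B9 cover every element at cost 7 + 2 + 8 = 17.
Any cover uses at least 2 sets; among all covering selections none totals below 17.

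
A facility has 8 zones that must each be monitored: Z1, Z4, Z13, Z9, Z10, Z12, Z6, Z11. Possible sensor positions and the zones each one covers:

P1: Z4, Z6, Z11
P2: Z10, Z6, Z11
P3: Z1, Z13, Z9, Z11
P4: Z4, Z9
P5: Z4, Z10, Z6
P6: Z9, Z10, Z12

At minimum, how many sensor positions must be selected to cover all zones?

3

P1, P3, P6 together cover {Z1, Z4, Z13, Z9, Z10, Z12, Z6, Z11} — every zone.
No 2 of the 6 sensor positions cover everything (all 15 pairs fall short), so 3 is minimum.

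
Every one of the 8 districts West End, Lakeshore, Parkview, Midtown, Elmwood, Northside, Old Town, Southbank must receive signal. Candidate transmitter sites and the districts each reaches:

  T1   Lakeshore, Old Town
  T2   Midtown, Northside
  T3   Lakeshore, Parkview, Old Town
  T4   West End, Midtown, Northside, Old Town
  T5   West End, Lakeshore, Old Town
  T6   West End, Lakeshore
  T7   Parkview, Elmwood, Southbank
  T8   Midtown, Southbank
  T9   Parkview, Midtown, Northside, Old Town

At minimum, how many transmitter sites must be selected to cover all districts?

3

T1, T4, T7 together cover {West End, Lakeshore, Parkview, Midtown, Elmwood, Northside, Old Town, Southbank} — every district.
No 2 of the 9 transmitter sites cover everything (all 36 pairs fall short), so 3 is minimum.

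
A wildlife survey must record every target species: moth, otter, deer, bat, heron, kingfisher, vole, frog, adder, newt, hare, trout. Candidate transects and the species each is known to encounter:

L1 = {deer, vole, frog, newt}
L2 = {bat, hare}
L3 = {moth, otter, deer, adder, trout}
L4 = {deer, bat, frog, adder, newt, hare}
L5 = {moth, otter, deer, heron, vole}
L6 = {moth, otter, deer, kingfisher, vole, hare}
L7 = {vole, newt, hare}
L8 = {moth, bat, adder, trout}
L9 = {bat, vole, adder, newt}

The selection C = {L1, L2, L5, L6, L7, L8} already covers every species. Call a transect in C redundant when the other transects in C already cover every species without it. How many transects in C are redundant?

Drop L1: frog uncovered — not redundant.
Drop L2: the rest still cover every species — redundant.
Drop L5: heron uncovered — not redundant.
Drop L6: kingfisher uncovered — not redundant.
Drop L7: the rest still cover every species — redundant.
Drop L8: adder, trout uncovered — not redundant.
2 redundant: L2, L7.

2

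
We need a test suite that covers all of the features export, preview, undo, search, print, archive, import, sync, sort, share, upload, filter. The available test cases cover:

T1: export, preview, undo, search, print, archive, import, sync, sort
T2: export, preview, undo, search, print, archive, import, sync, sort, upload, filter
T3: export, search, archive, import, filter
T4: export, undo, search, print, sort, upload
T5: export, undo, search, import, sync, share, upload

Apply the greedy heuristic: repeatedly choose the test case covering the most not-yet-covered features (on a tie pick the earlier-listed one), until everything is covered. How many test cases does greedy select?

Pick 1: T2 covers 11 new features (export, preview, undo, search, print, archive, import, sync, sort, upload, filter).
Pick 2: T5 covers 1 new features (share).
Greedy uses 2 test cases.

2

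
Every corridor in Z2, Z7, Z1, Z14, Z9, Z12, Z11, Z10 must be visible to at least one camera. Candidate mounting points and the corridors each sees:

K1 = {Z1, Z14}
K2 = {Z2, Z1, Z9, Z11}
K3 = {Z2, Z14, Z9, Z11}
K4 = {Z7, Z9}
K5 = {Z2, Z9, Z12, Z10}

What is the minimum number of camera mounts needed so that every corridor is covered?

4

K1, K2, K4, K5 together cover {Z2, Z7, Z1, Z14, Z9, Z12, Z11, Z10} — every corridor.
No 3 of the 5 camera mounts cover everything (all 10 triples fall short), so 4 is minimum.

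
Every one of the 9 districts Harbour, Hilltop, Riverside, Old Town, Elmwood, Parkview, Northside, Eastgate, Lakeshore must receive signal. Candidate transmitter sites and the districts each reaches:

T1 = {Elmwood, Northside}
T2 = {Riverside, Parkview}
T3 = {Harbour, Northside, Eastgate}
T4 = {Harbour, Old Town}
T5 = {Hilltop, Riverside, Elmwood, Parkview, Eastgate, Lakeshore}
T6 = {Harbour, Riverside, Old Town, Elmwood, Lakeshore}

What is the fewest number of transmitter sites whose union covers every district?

T1, T4, T5 together cover {Harbour, Hilltop, Riverside, Old Town, Elmwood, Parkview, Northside, Eastgate, Lakeshore} — every district.
No 2 of the 6 transmitter sites cover everything (all 15 pairs fall short), so 3 is minimum.

3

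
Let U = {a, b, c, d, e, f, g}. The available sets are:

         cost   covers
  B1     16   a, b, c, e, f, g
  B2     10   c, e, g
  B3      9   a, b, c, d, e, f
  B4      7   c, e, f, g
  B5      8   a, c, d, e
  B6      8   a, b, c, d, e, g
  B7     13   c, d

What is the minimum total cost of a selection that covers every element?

B4, B6 cover every element at cost 7 + 8 = 15.
Any cover uses at least 2 sets; among all covering selections none totals below 15.

15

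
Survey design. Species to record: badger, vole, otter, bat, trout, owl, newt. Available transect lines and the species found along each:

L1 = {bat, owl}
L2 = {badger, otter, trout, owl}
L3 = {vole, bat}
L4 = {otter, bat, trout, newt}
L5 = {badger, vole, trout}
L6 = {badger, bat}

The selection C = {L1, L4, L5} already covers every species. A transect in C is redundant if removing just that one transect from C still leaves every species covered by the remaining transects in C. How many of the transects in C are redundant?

0

Drop L1: owl uncovered — not redundant.
Drop L4: otter, newt uncovered — not redundant.
Drop L5: badger, vole uncovered — not redundant.
None of the transects in C is redundant.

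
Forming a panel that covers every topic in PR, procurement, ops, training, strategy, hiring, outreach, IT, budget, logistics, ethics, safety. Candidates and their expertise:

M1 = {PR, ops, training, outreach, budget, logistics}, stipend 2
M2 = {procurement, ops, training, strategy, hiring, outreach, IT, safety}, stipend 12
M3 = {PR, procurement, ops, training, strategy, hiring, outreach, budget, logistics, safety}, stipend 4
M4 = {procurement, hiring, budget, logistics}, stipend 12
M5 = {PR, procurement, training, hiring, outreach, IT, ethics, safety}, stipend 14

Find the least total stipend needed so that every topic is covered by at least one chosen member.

18

M3, M5 cover every topic at stipend 4 + 14 = 18.
Any cover uses at least 2 members; among all covering selections none totals below 18.
Greedy by coverage-per-stipend would pick M1, M3, M5 for 20 — worse than the optimum 18.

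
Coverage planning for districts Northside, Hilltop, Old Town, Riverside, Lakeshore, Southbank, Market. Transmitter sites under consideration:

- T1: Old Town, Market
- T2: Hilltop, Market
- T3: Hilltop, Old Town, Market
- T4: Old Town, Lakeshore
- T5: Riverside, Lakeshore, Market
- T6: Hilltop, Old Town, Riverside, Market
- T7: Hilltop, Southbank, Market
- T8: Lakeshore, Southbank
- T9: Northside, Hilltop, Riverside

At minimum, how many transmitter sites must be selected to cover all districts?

T1, T8, T9 together cover {Northside, Hilltop, Old Town, Riverside, Lakeshore, Southbank, Market} — every district.
No 2 of the 9 transmitter sites cover everything (all 36 pairs fall short), so 3 is minimum.

3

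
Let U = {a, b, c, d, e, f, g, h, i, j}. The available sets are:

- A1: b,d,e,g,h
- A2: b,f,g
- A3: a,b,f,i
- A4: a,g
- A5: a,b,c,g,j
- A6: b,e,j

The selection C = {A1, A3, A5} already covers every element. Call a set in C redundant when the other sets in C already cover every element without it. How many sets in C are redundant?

0

Drop A1: d, e, h uncovered — not redundant.
Drop A3: f, i uncovered — not redundant.
Drop A5: c, j uncovered — not redundant.
None of the sets in C is redundant.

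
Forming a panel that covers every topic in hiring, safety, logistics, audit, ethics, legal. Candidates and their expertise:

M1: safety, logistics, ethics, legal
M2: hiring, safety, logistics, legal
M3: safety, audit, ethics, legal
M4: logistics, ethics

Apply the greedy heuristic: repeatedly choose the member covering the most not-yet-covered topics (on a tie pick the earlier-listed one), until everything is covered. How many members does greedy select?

Pick 1: M1 covers 4 new topics (safety, logistics, ethics, legal).
Pick 2: M2 covers 1 new topics (hiring).
Pick 3: M3 covers 1 new topics (audit).
Greedy uses 3 members. (The true minimum is 2.)

3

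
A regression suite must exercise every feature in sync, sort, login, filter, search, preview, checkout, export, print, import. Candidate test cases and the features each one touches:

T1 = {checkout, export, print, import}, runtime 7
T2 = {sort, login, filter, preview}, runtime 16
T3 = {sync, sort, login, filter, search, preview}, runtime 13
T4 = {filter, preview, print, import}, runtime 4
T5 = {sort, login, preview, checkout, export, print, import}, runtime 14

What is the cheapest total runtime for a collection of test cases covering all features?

T1, T3 cover every feature at runtime 7 + 13 = 20.
Any cover uses at least 2 test cases; among all covering selections none totals below 20.
Greedy by coverage-per-runtime would pick T4, T3, T1 for 24 — worse than the optimum 20.

20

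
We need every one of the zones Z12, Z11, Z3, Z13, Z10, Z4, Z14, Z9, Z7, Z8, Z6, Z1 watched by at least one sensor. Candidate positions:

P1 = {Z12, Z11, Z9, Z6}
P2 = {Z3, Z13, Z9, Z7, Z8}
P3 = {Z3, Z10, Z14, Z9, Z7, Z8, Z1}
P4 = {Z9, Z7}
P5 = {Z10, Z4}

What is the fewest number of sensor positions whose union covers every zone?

P1, P2, P3, P5 together cover {Z12, Z11, Z3, Z13, Z10, Z4, Z14, Z9, Z7, Z8, Z6, Z1} — every zone.
No 3 of the 5 sensor positions cover everything (all 10 triples fall short), so 4 is minimum.

4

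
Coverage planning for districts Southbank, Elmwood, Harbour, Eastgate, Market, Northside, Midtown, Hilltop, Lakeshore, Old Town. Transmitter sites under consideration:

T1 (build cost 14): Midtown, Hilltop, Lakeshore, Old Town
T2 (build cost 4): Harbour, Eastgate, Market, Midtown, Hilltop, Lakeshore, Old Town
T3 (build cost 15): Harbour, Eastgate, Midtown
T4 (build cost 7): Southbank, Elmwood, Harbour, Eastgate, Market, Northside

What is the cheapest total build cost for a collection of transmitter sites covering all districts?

11

T2, T4 cover every district at build cost 4 + 7 = 11.
Any cover uses at least 2 transmitter sites; among all covering selections none totals below 11.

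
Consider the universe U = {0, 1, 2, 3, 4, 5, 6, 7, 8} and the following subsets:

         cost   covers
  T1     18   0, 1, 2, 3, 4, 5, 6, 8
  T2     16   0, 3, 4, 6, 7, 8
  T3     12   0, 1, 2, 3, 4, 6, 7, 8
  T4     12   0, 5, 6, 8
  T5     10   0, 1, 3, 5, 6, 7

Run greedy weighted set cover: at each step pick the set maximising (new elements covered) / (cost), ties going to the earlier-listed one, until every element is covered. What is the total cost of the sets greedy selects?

Pick 1: T3 adds 8 new (0, 1, 2, 3, 4, 6, 7, 8) at cost 12 (ratio 8/12).
Pick 2: T5 adds 1 new (5) at cost 10 (ratio 1/10).
Greedy total cost: 12 + 10 = 22.

22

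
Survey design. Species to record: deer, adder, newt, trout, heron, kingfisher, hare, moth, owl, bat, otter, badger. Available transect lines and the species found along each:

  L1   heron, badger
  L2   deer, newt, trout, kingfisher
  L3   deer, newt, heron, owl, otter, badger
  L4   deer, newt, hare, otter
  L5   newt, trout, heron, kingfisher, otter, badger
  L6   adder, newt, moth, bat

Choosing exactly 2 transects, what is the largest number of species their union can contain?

9

Choosing L3, L6 covers {deer, adder, newt, heron, moth, owl, bat, otter, badger} — 9 species.
No choice of 2 transects does better; here trout, kingfisher, hare are left uncovered.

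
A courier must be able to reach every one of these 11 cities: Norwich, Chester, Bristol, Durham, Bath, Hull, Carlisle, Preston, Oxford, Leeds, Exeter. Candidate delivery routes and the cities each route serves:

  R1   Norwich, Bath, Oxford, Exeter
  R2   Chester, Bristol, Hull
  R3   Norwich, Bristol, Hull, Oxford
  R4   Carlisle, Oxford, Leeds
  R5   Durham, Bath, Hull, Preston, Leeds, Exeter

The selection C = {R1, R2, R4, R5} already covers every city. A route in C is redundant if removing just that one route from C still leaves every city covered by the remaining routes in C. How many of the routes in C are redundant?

Drop R1: Norwich uncovered — not redundant.
Drop R2: Chester, Bristol uncovered — not redundant.
Drop R4: Carlisle uncovered — not redundant.
Drop R5: Durham, Preston uncovered — not redundant.
None of the routes in C is redundant.

0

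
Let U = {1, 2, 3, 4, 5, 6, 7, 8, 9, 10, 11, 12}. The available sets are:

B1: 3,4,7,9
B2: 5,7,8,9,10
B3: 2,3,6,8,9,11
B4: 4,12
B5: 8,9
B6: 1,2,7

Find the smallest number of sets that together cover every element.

4

B2, B3, B4, B6 together cover {1, 2, 3, 4, 5, 6, 7, 8, 9, 10, 11, 12} — every element.
No 3 of the 6 sets cover everything (all 20 triples fall short), so 4 is minimum.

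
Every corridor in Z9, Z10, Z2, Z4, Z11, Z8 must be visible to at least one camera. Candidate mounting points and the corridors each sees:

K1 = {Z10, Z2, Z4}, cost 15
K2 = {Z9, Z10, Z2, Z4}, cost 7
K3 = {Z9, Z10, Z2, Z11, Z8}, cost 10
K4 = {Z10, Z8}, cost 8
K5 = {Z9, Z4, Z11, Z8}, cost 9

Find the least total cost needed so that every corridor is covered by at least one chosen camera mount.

16

K2, K5 cover every corridor at cost 7 + 9 = 16.
Any cover uses at least 2 camera mounts; among all covering selections none totals below 16.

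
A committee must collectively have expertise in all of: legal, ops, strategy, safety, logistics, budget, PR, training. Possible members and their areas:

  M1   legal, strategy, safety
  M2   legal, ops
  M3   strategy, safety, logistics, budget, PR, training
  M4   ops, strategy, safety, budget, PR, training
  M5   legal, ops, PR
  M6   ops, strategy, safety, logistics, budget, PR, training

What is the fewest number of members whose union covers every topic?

2

M1, M6 together cover {legal, ops, strategy, safety, logistics, budget, PR, training} — every topic.
No single member contains all 8 topics, so 2 is optimal.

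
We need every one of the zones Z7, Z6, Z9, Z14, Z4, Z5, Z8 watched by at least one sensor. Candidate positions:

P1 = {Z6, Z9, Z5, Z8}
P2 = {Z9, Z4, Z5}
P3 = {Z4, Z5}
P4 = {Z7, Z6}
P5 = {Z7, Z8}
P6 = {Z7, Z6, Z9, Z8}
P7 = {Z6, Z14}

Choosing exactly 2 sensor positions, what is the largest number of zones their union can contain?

Choosing P2, P6 covers {Z7, Z6, Z9, Z4, Z5, Z8} — 6 zones.
No choice of 2 sensor positions does better; here Z14 is left uncovered.

6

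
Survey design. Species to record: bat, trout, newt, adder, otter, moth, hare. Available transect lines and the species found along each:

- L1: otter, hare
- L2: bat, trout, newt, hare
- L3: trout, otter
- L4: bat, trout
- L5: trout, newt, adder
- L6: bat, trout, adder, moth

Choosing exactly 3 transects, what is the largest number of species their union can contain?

7

Choosing L1, L2, L6 covers {bat, trout, newt, adder, otter, moth, hare} — 7 species.
That is all 7 species.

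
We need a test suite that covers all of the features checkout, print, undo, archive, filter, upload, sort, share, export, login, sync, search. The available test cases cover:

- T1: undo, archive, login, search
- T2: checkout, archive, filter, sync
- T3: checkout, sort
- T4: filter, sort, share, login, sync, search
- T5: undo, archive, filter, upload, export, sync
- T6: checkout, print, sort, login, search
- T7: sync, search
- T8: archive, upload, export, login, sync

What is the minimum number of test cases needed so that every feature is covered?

3

T4, T5, T6 together cover {checkout, print, undo, archive, filter, upload, sort, share, export, login, sync, search} — every feature.
No 2 of the 8 test cases cover everything (all 28 pairs fall short), so 3 is minimum.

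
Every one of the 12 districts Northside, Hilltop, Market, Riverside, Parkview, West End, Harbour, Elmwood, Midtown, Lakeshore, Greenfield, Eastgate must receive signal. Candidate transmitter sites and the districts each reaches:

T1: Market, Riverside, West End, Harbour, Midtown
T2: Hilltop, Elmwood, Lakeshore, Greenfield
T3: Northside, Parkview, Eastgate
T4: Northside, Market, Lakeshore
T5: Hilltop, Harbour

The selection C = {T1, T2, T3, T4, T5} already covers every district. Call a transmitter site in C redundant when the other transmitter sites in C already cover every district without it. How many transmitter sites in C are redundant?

Drop T1: Riverside, West End, Midtown uncovered — not redundant.
Drop T2: Elmwood, Greenfield uncovered — not redundant.
Drop T3: Parkview, Eastgate uncovered — not redundant.
Drop T4: the rest still cover every district — redundant.
Drop T5: the rest still cover every district — redundant.
2 redundant: T4, T5.

2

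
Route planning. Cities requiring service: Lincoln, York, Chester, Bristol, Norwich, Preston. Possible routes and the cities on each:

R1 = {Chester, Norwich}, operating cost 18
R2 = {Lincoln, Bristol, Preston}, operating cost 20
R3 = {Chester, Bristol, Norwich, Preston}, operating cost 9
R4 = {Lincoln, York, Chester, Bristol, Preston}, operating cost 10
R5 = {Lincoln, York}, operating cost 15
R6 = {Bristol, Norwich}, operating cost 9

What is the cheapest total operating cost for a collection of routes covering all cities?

R3, R4 cover every city at operating cost 9 + 10 = 19.
Any cover uses at least 2 routes; among all covering selections none totals below 19.

19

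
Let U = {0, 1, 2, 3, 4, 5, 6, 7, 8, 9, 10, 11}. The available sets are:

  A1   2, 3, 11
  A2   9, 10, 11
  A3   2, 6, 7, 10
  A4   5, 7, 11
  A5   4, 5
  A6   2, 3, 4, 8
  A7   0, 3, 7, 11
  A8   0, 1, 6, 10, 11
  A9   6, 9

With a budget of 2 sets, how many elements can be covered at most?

Choosing A6, A8 covers {0, 1, 2, 3, 4, 6, 8, 10, 11} — 9 elements.
No choice of 2 sets does better; here 5, 7, 9 are left uncovered.

9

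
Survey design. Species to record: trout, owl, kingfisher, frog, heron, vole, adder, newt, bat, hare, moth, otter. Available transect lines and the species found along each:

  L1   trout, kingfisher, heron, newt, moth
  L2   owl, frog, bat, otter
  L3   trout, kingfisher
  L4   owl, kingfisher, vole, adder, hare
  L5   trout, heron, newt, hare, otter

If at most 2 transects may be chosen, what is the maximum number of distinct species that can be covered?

Choosing L1, L2 covers {trout, owl, kingfisher, frog, heron, newt, bat, moth, otter} — 9 species.
No choice of 2 transects does better; here vole, adder, hare are left uncovered.

9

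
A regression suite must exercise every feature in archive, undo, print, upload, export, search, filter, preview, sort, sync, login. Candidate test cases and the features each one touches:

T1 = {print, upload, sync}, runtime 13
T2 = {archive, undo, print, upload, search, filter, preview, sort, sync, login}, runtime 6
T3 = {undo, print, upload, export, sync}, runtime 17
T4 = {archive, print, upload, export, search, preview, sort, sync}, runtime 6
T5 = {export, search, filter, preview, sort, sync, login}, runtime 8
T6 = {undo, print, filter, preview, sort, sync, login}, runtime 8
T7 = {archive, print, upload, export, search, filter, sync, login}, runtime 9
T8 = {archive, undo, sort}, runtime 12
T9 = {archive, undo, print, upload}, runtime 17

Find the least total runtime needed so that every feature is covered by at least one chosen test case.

12

T2, T4 cover every feature at runtime 6 + 6 = 12.
Any cover uses at least 2 test cases; among all covering selections none totals below 12.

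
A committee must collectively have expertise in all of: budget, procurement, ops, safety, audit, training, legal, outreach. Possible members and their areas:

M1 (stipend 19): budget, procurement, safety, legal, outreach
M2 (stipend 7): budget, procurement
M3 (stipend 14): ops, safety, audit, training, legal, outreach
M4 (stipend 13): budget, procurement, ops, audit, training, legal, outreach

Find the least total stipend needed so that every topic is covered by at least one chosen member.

M2, M3 cover every topic at stipend 7 + 14 = 21.
Any cover uses at least 2 members; among all covering selections none totals below 21.

21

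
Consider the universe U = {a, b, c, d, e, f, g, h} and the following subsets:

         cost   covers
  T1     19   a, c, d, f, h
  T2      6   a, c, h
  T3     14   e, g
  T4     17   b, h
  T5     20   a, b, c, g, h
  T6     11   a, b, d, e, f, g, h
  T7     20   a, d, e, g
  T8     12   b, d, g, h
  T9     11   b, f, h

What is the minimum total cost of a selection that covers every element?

T2, T6 cover every element at cost 6 + 11 = 17.
Any cover uses at least 2 sets; among all covering selections none totals below 17.

17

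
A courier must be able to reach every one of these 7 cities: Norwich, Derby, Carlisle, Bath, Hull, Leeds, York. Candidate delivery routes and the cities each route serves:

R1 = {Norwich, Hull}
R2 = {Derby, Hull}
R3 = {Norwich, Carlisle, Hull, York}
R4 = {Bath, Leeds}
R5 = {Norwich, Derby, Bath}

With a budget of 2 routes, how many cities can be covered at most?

Choosing R3, R4 covers {Norwich, Carlisle, Bath, Hull, Leeds, York} — 6 cities.
No choice of 2 routes does better; here Derby is left uncovered.

6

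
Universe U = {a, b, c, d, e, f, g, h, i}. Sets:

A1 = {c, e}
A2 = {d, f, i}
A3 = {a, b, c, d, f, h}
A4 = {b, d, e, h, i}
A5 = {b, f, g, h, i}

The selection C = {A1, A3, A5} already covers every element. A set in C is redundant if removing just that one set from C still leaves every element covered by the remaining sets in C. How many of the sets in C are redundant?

0

Drop A1: e uncovered — not redundant.
Drop A3: a, d uncovered — not redundant.
Drop A5: g, i uncovered — not redundant.
None of the sets in C is redundant.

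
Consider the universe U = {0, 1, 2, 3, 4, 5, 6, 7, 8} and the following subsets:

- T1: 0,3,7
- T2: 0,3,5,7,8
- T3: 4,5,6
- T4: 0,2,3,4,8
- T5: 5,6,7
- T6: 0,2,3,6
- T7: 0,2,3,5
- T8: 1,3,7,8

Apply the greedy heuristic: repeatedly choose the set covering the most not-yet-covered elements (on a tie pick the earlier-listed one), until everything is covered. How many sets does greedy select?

Pick 1: T2 covers 5 new elements (0, 3, 5, 7, 8).
Pick 2: T3 covers 2 new elements (4, 6).
Pick 3: T4 covers 1 new elements (2).
Pick 4: T8 covers 1 new elements (1).
Greedy uses 4 sets. (The true minimum is 3.)

4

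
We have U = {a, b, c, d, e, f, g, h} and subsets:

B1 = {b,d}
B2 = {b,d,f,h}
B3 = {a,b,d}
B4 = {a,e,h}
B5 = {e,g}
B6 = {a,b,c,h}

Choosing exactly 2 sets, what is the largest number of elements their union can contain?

6

Choosing B2, B4 covers {a, b, d, e, f, h} — 6 elements.
No choice of 2 sets does better; here c, g are left uncovered.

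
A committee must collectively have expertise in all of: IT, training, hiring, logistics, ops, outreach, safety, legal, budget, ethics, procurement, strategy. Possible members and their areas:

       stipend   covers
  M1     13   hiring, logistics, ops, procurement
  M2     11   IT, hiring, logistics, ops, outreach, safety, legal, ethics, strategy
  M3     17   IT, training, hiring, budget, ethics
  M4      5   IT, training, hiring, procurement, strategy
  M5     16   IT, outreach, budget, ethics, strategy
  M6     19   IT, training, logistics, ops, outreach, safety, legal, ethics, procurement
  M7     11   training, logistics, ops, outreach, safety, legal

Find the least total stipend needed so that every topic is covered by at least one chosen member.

M2, M4, M5 cover every topic at stipend 11 + 5 + 16 = 32.
Any cover uses at least 3 members; among all covering selections none totals below 32.

32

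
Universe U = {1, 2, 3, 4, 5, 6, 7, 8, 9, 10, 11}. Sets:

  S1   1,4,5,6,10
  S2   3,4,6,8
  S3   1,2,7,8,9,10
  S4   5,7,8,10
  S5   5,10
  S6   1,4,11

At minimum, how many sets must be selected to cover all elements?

4

S1, S2, S3, S6 together cover {1, 2, 3, 4, 5, 6, 7, 8, 9, 10, 11} — every element.
No 3 of the 6 sets cover everything (all 20 triples fall short), so 4 is minimum.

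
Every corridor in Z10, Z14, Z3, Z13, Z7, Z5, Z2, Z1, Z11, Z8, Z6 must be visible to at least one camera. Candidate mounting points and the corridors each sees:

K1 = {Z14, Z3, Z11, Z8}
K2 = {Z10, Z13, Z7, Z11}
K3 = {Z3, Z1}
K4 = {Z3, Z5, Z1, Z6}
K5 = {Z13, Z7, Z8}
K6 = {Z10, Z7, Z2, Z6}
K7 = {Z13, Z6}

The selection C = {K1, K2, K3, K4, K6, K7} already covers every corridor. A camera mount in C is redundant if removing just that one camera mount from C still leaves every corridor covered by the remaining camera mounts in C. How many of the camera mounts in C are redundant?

Drop K1: Z14, Z8 uncovered — not redundant.
Drop K2: the rest still cover every corridor — redundant.
Drop K3: the rest still cover every corridor — redundant.
Drop K4: Z5 uncovered — not redundant.
Drop K6: Z2 uncovered — not redundant.
Drop K7: the rest still cover every corridor — redundant.
3 redundant: K2, K3, K7.

3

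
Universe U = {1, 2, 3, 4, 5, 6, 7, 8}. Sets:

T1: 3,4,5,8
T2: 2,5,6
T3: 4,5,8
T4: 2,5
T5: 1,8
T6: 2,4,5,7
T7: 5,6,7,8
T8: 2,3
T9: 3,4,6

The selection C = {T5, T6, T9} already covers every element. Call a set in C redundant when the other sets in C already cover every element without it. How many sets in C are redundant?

Drop T5: 1, 8 uncovered — not redundant.
Drop T6: 2, 5, 7 uncovered — not redundant.
Drop T9: 3, 6 uncovered — not redundant.
None of the sets in C is redundant.

0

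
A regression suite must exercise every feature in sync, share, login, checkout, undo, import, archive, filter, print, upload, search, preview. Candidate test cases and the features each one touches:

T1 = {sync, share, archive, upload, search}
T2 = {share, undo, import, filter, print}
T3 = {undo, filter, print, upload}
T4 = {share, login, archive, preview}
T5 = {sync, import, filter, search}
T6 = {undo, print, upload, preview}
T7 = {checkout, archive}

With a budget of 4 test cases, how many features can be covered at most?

12

Choosing T1, T2, T4, T7 covers {sync, share, login, checkout, undo, import, archive, filter, print, upload, search, preview} — 12 features.
That is all 12 features.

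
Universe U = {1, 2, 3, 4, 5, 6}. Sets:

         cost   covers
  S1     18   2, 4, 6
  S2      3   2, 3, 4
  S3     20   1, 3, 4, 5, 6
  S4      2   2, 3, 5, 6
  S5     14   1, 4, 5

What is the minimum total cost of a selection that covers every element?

S4, S5 cover every element at cost 2 + 14 = 16.
Any cover uses at least 2 sets; among all covering selections none totals below 16.
Greedy by coverage-per-cost would pick S4, S2, S5 for 19 — worse than the optimum 16.

16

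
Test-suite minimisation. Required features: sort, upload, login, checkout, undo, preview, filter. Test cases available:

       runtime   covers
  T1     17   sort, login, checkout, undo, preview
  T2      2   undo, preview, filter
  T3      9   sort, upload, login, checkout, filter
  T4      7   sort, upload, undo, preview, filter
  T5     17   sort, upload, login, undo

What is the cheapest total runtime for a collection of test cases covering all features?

11

T2, T3 cover every feature at runtime 2 + 9 = 11.
Any cover uses at least 2 test cases; among all covering selections none totals below 11.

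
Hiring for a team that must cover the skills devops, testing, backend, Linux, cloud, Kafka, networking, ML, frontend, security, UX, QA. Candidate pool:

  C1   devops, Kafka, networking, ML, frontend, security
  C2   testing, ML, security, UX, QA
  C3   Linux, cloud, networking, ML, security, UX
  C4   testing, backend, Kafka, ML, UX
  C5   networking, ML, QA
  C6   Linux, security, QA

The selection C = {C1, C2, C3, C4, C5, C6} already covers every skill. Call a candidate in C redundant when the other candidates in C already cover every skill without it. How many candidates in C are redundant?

3

Drop C1: devops, frontend uncovered — not redundant.
Drop C2: the rest still cover every skill — redundant.
Drop C3: cloud uncovered — not redundant.
Drop C4: backend uncovered — not redundant.
Drop C5: the rest still cover every skill — redundant.
Drop C6: the rest still cover every skill — redundant.
3 redundant: C2, C5, C6.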